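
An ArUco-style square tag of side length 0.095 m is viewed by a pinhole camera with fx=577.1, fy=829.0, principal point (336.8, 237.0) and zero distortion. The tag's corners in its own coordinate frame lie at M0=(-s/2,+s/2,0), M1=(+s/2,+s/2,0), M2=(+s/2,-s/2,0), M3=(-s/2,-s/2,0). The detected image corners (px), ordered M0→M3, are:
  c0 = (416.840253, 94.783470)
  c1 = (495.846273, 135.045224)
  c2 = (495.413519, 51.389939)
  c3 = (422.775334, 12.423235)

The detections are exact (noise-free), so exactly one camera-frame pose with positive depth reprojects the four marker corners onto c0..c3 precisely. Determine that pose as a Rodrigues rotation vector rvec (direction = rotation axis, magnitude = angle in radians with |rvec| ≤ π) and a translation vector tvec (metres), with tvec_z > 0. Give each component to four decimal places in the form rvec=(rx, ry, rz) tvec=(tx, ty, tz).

Intrinsics K: fx=577.1, fy=829.0, cx=336.8, cy=237.0
Marker side s = 0.095 m; corners in marker frame (Z=0):
  M0 = (-0.0475, +0.0475, 0)
  M1 = (+0.0475, +0.0475, 0)
  M2 = (+0.0475, -0.0475, 0)
  M3 = (-0.0475, -0.0475, 0)
Detected image corners:
  c0 = (416.840253, 94.783470) px
  c1 = (495.846273, 135.045224) px
  c2 = (495.413519, 51.389939) px
  c3 = (422.775334, 12.423235) px
Planar DLT: solve 8×8 A·h = b for H (H[2,2]=1):
  H  [+912.66694 -428.99205 +458.23211]
  H  [+435.30224 +809.62470 +71.92405]
  H  [+0.25328 -0.87485 +1.00000]
B = K⁻¹H; ‖b₁‖=1.524610, ‖b₂‖=1.524610; λ = 2/(‖b₁‖+‖b₂‖) = 0.655905, sign → tz>0 ⇒ λ=+0.655905
r₁ = λ·B[:,0] = (+0.94034,+0.29692,+0.16613); r₂ = λ·B[:,1] = (-0.15269,+0.80462,-0.57382)
r₃ = r₁×r₂ = (-0.30405,+0.51422,+0.80196); SVD([r₁ r₂ r₃]) → R = UVᵀ:
  R  [+0.94034 -0.15269 -0.30405]
  R  [+0.29692 +0.80462 +0.51422]
  R  [+0.16613 -0.57382 +0.80196]
t = (+0.13801, -0.13061, +0.65591) m
tr R = 2.546919; θ = arccos((tr R − 1)/2) = 0.686515 rad = 39.334°
axis k = ((R−Rᵀ)₃₂, (R−Rᵀ)₁₃, (R−Rᵀ)₂₁) / (2 sinθ) = (-0.858284, -0.370893, +0.354664)
rvec = θ·k = (-0.589225, -0.254624, +0.243482)

rvec=(-0.5892, -0.2546, 0.2435) tvec=(0.1380, -0.1306, 0.6559)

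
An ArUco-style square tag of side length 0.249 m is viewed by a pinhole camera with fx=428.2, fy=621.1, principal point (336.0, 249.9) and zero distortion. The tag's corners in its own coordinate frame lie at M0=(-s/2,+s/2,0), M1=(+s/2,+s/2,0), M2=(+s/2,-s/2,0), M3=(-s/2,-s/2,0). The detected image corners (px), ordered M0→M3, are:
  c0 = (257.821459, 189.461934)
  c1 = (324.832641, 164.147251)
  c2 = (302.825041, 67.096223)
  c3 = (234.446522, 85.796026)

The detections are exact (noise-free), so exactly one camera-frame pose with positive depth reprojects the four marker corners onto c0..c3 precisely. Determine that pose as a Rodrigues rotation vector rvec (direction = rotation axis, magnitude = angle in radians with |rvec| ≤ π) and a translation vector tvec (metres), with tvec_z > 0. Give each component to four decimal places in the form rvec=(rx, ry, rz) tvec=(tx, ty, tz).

rvec=(-0.0729, -0.3900, -0.3114) tvec=(-0.1875, -0.2912, 1.4623)

Intrinsics K: fx=428.2, fy=621.1, cx=336.0, cy=249.9
Marker side s = 0.249 m; corners in marker frame (Z=0):
  M0 = (-0.1245, +0.1245, 0)
  M1 = (+0.1245, +0.1245, 0)
  M2 = (+0.1245, -0.1245, 0)
  M3 = (-0.1245, -0.1245, 0)
Detected image corners:
  c0 = (257.821459, 189.461934) px
  c1 = (324.832641, 164.147251) px
  c2 = (302.825041, 67.096223) px
  c3 = (234.446522, 85.796026) px
Planar DLT: solve 8×8 A·h = b for H (H[2,2]=1):
  H  [+345.54755 +89.05444 +281.08033]
  H  [-55.04879 +401.71304 +126.22055]
  H  [+0.26315 -0.00709 +1.00000]
B = K⁻¹H; ‖b₁‖=0.683862, ‖b₂‖=0.683862; λ = 2/(‖b₁‖+‖b₂‖) = 1.462283, sign → tz>0 ⇒ λ=+1.462283
r₁ = λ·B[:,0] = (+0.87808,-0.28443,+0.38481); r₂ = λ·B[:,1] = (+0.31225,+0.94994,-0.01037)
r₃ = r₁×r₂ = (-0.36259,+0.12926,+0.92294); SVD([r₁ r₂ r₃]) → R = UVᵀ:
  R  [+0.87808 +0.31225 -0.36259]
  R  [-0.28443 +0.94994 +0.12926]
  R  [+0.38481 -0.01037 +0.92294]
t = (-0.18755, -0.29118, +1.46228) m
tr R = 2.750961; θ = arccos((tr R − 1)/2) = 0.504367 rad = 28.898°
axis k = ((R−Rᵀ)₃₂, (R−Rᵀ)₁₃, (R−Rᵀ)₂₁) / (2 sinθ) = (-0.144468, -0.773301, -0.617361)
rvec = θ·k = (-0.072865, -0.390027, -0.311376)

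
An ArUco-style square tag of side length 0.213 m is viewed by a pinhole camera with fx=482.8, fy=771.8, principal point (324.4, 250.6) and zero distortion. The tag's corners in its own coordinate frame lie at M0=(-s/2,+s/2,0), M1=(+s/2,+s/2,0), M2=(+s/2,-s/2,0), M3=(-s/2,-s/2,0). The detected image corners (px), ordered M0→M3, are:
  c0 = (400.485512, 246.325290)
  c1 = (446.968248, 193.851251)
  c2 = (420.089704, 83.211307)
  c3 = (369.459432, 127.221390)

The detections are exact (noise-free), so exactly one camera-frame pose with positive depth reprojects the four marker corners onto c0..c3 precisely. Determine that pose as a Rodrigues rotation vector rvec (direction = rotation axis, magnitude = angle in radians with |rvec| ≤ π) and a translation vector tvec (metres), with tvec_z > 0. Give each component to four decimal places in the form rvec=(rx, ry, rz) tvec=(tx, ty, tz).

rvec=(0.0733, -0.6165, -0.4718) tvec=(0.2340, -0.1496, 1.3115)

Intrinsics K: fx=482.8, fy=771.8, cx=324.4, cy=250.6
Marker side s = 0.213 m; corners in marker frame (Z=0):
  M0 = (-0.1065, +0.1065, 0)
  M1 = (+0.1065, +0.1065, 0)
  M2 = (+0.1065, -0.1065, 0)
  M3 = (-0.1065, -0.1065, 0)
Detected image corners:
  c0 = (400.485512, 246.325290) px
  c1 = (446.968248, 193.851251) px
  c2 = (420.089704, 83.211307) px
  c3 = (369.459432, 127.221390) px
Planar DLT: solve 8×8 A·h = b for H (H[2,2]=1):
  H  [+396.14236 +199.24260 +410.55441]
  H  [-159.91358 +563.76829 +162.54838]
  H  [+0.41133 +0.15575 +1.00000]
B = K⁻¹H; ‖b₁‖=0.762487, ‖b₂‖=0.762487; λ = 2/(‖b₁‖+‖b₂‖) = 1.311498, sign → tz>0 ⇒ λ=+1.311498
r₁ = λ·B[:,0] = (+0.71362,-0.44690,+0.53946); r₂ = λ·B[:,1] = (+0.40398,+0.89167,+0.20427)
r₃ = r₁×r₂ = (-0.57231,+0.07216,+0.81685); SVD([r₁ r₂ r₃]) → R = UVᵀ:
  R  [+0.71362 +0.40398 -0.57231]
  R  [-0.44690 +0.89167 +0.07216]
  R  [+0.53946 +0.20427 +0.81685]
t = (+0.23403, -0.14962, +1.31150) m
tr R = 2.422148; θ = arccos((tr R − 1)/2) = 0.779772 rad = 44.678°
axis k = ((R−Rᵀ)₃₂, (R−Rᵀ)₁₃, (R−Rᵀ)₂₁) / (2 sinθ) = (+0.093949, -0.790607, -0.605074)
rvec = θ·k = (+0.073259, -0.616493, -0.471820)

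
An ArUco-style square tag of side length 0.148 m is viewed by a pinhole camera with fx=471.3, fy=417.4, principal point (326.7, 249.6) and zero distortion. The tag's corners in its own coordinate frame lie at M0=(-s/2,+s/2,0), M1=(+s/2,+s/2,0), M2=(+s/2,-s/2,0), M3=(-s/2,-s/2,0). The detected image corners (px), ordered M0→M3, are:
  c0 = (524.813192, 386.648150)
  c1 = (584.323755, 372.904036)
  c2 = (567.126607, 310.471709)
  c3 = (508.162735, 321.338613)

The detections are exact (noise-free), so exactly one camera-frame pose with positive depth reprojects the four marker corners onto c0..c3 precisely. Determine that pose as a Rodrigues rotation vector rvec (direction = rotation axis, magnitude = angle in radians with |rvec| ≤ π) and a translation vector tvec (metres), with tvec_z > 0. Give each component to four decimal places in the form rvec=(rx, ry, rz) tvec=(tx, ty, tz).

rvec=(-0.1613, -0.2631, -0.1545) tvec=(0.4550, 0.2284, 0.9752)

Intrinsics K: fx=471.3, fy=417.4, cx=326.7, cy=249.6
Marker side s = 0.148 m; corners in marker frame (Z=0):
  M0 = (-0.0740, +0.0740, 0)
  M1 = (+0.0740, +0.0740, 0)
  M2 = (+0.0740, -0.0740, 0)
  M3 = (-0.0740, -0.0740, 0)
Detected image corners:
  c0 = (524.813192, 386.648150) px
  c1 = (584.323755, 372.904036) px
  c2 = (567.126607, 310.471709) px
  c3 = (508.162735, 321.338613) px
Planar DLT: solve 8×8 A·h = b for H (H[2,2]=1):
  H  [+551.56196 +37.10005 +546.62531]
  H  [+13.34547 +382.13282 +347.38000]
  H  [+0.27711 -0.14153 +1.00000]
B = K⁻¹H; ‖b₁‖=1.025461, ‖b₂‖=1.025461; λ = 2/(‖b₁‖+‖b₂‖) = 0.975171, sign → tz>0 ⇒ λ=+0.975171
r₁ = λ·B[:,0] = (+0.95392,-0.13041,+0.27023); r₂ = λ·B[:,1] = (+0.17243,+0.97531,-0.13801)
r₃ = r₁×r₂ = (-0.24555,+0.17825,+0.95285); SVD([r₁ r₂ r₃]) → R = UVᵀ:
  R  [+0.95392 +0.17243 -0.24555]
  R  [-0.13041 +0.97531 +0.17825]
  R  [+0.27023 -0.13801 +0.95285]
t = (+0.45505, +0.22844, +0.97517) m
tr R = 2.882083; θ = arccos((tr R − 1)/2) = 0.345101 rad = 19.773°
axis k = ((R−Rᵀ)₃₂, (R−Rᵀ)₁₃, (R−Rᵀ)₂₁) / (2 sinθ) = (-0.467435, -0.762332, -0.447609)
rvec = θ·k = (-0.161312, -0.263082, -0.154470)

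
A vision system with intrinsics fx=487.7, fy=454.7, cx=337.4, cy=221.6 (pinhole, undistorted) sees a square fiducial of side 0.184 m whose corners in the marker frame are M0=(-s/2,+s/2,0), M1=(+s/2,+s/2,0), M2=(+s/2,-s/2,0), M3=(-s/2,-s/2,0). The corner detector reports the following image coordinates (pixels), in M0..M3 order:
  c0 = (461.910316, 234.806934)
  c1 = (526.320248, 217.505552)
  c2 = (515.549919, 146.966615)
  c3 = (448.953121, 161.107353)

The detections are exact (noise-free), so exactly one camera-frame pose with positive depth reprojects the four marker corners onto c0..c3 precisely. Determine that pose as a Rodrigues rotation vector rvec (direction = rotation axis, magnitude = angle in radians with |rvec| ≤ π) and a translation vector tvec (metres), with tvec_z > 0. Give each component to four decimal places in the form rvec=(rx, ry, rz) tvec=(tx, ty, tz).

Intrinsics K: fx=487.7, fy=454.7, cx=337.4, cy=221.6
Marker side s = 0.184 m; corners in marker frame (Z=0):
  M0 = (-0.0920, +0.0920, 0)
  M1 = (+0.0920, +0.0920, 0)
  M2 = (+0.0920, -0.0920, 0)
  M3 = (-0.0920, -0.0920, 0)
Detected image corners:
  c0 = (461.910316, 234.806934) px
  c1 = (526.320248, 217.505552) px
  c2 = (515.549919, 146.966615) px
  c3 = (448.953121, 161.107353) px
Planar DLT: solve 8×8 A·h = b for H (H[2,2]=1):
  H  [+486.35870 +129.28451 +489.06108]
  H  [-34.75486 +417.03405 +190.34479]
  H  [+0.26718 +0.13305 +1.00000]
B = K⁻¹H; ‖b₁‖=0.879827, ‖b₂‖=0.879827; λ = 2/(‖b₁‖+‖b₂‖) = 1.136587, sign → tz>0 ⇒ λ=+1.136587
r₁ = λ·B[:,0] = (+0.92337,-0.23487,+0.30368); r₂ = λ·B[:,1] = (+0.19668,+0.96874,+0.15122)
r₃ = r₁×r₂ = (-0.32970,-0.07991,+0.94070); SVD([r₁ r₂ r₃]) → R = UVᵀ:
  R  [+0.92337 +0.19668 -0.32970]
  R  [-0.23487 +0.96874 -0.07991]
  R  [+0.30368 +0.15122 +0.94070]
t = (+0.35345, -0.07813, +1.13659) m
tr R = 2.832804; θ = arccos((tr R − 1)/2) = 0.411800 rad = 23.594°
axis k = ((R−Rᵀ)₃₂, (R−Rᵀ)₁₃, (R−Rᵀ)₂₁) / (2 sinθ) = (+0.288731, -0.791212, -0.539090)
rvec = θ·k = (+0.118899, -0.325821, -0.221997)

rvec=(0.1189, -0.3258, -0.2220) tvec=(0.3534, -0.0781, 1.1366)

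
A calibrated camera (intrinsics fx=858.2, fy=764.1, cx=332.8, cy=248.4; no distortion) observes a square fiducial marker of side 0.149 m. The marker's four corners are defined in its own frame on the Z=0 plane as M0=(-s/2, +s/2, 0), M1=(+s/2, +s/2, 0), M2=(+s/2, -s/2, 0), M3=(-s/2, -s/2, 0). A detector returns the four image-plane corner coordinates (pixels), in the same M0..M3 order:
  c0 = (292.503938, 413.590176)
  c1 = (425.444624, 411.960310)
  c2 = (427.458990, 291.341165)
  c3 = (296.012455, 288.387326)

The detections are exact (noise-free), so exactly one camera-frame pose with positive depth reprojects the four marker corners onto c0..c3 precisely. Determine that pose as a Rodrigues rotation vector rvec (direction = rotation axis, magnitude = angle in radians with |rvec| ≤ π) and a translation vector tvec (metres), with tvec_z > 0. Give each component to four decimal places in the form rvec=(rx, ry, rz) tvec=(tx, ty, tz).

Intrinsics K: fx=858.2, fy=764.1, cx=332.8, cy=248.4
Marker side s = 0.149 m; corners in marker frame (Z=0):
  M0 = (-0.0745, +0.0745, 0)
  M1 = (+0.0745, +0.0745, 0)
  M2 = (+0.0745, -0.0745, 0)
  M3 = (-0.0745, -0.0745, 0)
Detected image corners:
  c0 = (292.503938, 413.590176) px
  c1 = (425.444624, 411.960310) px
  c2 = (427.458990, 291.341165) px
  c3 = (296.012455, 288.387326) px
Planar DLT: solve 8×8 A·h = b for H (H[2,2]=1):
  H  [+977.50858 -43.88818 +361.59661]
  H  [+92.58846 +799.80820 +351.00259]
  H  [+0.25067 -0.07062 +1.00000]
B = K⁻¹H; ‖b₁‖=1.072282, ‖b₂‖=1.072282; λ = 2/(‖b₁‖+‖b₂‖) = 0.932590, sign → tz>0 ⇒ λ=+0.932590
r₁ = λ·B[:,0] = (+0.97159,+0.03701,+0.23377); r₂ = λ·B[:,1] = (-0.02215,+0.99758,-0.06586)
r₃ = r₁×r₂ = (-0.23564,+0.05881,+0.97006); SVD([r₁ r₂ r₃]) → R = UVᵀ:
  R  [+0.97159 -0.02215 -0.23564]
  R  [+0.03701 +0.99758 +0.05881]
  R  [+0.23377 -0.06586 +0.97006]
t = (+0.03129, +0.12523, +0.93259) m
tr R = 2.939229; θ = arccos((tr R − 1)/2) = 0.247147 rad = 14.160°
axis k = ((R−Rᵀ)₃₂, (R−Rᵀ)₁₃, (R−Rᵀ)₂₁) / (2 sinθ) = (-0.254807, -0.959402, +0.120916)
rvec = θ·k = (-0.062975, -0.237113, +0.029884)

rvec=(-0.0630, -0.2371, 0.0299) tvec=(0.0313, 0.1252, 0.9326)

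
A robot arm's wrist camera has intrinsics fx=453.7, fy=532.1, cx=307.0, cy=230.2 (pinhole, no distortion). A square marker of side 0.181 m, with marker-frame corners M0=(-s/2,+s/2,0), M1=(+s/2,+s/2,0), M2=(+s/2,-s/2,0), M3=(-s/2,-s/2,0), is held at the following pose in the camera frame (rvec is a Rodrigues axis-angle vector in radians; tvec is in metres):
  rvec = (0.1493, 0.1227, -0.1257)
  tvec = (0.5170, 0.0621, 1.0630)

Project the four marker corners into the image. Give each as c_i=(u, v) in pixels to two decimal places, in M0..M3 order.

Intrinsics K: fx=453.7, fy=532.1, cx=307.0, cy=230.2
Marker side s = 0.181 m; corners in marker frame (Z=0):
  M0 = (-0.0905, +0.0905, 0)
  M1 = (+0.0905, +0.0905, 0)
  M2 = (+0.0905, -0.0905, 0)
  M3 = (-0.0905, -0.0905, 0)
rvec = (0.1493, 0.1227, -0.1257), |rvec| = θ = 0.23053 rad = 13.209°
Rodrigues: sinθ=0.22850, 1−cosθ=0.02646; R = I + sinθ·[k]× + (1−cosθ)·[k]×²:
    [+0.98464 +0.13371 +0.11227]
    [-0.11547 +0.98104 -0.15566]
    [-0.13096 +0.14030 +0.98141]
t = (0.5170, 0.0621, 1.0630) m
M0: Pc = R·M0+t = (+0.43999, +0.16133, +1.08755); u = 453.7·(+0.43999)/1.08755 + 307.0 = 490.5538, v = 532.1·(+0.16133)/1.08755 + 230.2 = 309.1352
M1: Pc = R·M1+t = (+0.61821, +0.14043, +1.06385); u = 453.7·(+0.61821)/1.06385 + 307.0 = 570.6493, v = 532.1·(+0.14043)/1.06385 + 230.2 = 300.4403
M2: Pc = R·M2+t = (+0.59401, -0.03713, +1.03845); u = 453.7·(+0.59401)/1.03845 + 307.0 = 566.5231, v = 532.1·(-0.03713)/1.03845 + 230.2 = 211.1726
M3: Pc = R·M3+t = (+0.41579, -0.01623, +1.06215); u = 453.7·(+0.41579)/1.06215 + 307.0 = 484.6048, v = 532.1·(-0.01623)/1.06215 + 230.2 = 222.0674

c0=(490.55, 309.14) c1=(570.65, 300.44) c2=(566.52, 211.17) c3=(484.60, 222.07)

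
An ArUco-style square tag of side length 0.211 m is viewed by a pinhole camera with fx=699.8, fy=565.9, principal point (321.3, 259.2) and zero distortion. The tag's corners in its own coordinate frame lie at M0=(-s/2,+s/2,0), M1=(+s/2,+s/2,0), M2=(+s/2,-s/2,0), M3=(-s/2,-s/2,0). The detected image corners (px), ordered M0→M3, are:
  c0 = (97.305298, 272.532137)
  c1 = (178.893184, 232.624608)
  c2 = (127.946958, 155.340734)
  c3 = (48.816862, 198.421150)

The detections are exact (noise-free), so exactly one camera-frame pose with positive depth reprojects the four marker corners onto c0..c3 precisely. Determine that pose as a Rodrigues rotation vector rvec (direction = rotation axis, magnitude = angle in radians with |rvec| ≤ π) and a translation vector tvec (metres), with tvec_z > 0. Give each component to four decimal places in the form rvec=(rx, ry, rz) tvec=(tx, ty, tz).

rvec=(0.0499, 0.2919, -0.4931) tvec=(-0.4141, -0.1080, 1.3867)

Intrinsics K: fx=699.8, fy=565.9, cx=321.3, cy=259.2
Marker side s = 0.211 m; corners in marker frame (Z=0):
  M0 = (-0.1055, +0.1055, 0)
  M1 = (+0.1055, +0.1055, 0)
  M2 = (+0.1055, -0.1055, 0)
  M3 = (-0.1055, -0.1055, 0)
Detected image corners:
  c0 = (97.305298, 272.532137) px
  c1 = (178.893184, 232.624608) px
  c2 = (127.946958, 155.340734) px
  c3 = (48.816862, 198.421150) px
Planar DLT: solve 8×8 A·h = b for H (H[2,2]=1):
  H  [+357.32074 +233.63498 +112.31706]
  H  [-241.26133 +355.05521 +215.11847]
  H  [-0.20768 -0.01647 +1.00000]
B = K⁻¹H; ‖b₁‖=0.721118, ‖b₂‖=0.721118; λ = 2/(‖b₁‖+‖b₂‖) = 1.386736, sign → tz>0 ⇒ λ=+1.386736
r₁ = λ·B[:,0] = (+0.84030,-0.45930,-0.28799); r₂ = λ·B[:,1] = (+0.47346,+0.88052,-0.02283)
r₃ = r₁×r₂ = (+0.26407,-0.11717,+0.95736); SVD([r₁ r₂ r₃]) → R = UVᵀ:
  R  [+0.84030 +0.47346 +0.26407]
  R  [-0.45930 +0.88052 -0.11717]
  R  [-0.28799 -0.02283 +0.95736]
t = (-0.41412, -0.10802, +1.38674) m
tr R = 2.678180; θ = arccos((tr R − 1)/2) = 0.575188 rad = 32.956°
axis k = ((R−Rᵀ)₃₂, (R−Rᵀ)₁₃, (R−Rᵀ)₂₁) / (2 sinθ) = (+0.086704, +0.507418, -0.857327)
rvec = θ·k = (+0.049871, +0.291861, -0.493124)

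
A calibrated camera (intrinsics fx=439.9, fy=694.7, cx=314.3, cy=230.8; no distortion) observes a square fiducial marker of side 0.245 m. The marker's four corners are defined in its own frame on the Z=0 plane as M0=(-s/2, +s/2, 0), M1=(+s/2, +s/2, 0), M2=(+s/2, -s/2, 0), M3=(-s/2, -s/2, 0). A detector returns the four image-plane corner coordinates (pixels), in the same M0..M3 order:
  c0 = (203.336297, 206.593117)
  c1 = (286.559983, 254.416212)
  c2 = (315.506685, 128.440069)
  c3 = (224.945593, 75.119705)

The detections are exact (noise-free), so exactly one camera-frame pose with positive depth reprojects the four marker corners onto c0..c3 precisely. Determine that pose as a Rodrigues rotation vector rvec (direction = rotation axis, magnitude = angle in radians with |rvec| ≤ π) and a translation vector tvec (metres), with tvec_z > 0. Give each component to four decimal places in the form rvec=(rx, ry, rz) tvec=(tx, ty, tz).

rvec=(0.4321, 0.0355, 0.3545) tvec=(-0.1521, -0.1042, 1.1724)

Intrinsics K: fx=439.9, fy=694.7, cx=314.3, cy=230.8
Marker side s = 0.245 m; corners in marker frame (Z=0):
  M0 = (-0.1225, +0.1225, 0)
  M1 = (+0.1225, +0.1225, 0)
  M2 = (+0.1225, -0.1225, 0)
  M3 = (-0.1225, -0.1225, 0)
Detected image corners:
  c0 = (203.336297, 206.593117) px
  c1 = (286.559983, 254.416212) px
  c2 = (315.506685, 128.440069) px
  c3 = (224.945593, 75.119705) px
Planar DLT: solve 8×8 A·h = b for H (H[2,2]=1):
  H  [+363.00477 -11.84266 +257.22359]
  H  [+211.72791 +584.30976 +169.04795]
  H  [+0.03491 +0.35482 +1.00000]
B = K⁻¹H; ‖b₁‖=0.852983, ‖b₂‖=0.852983; λ = 2/(‖b₁‖+‖b₂‖) = 1.172357, sign → tz>0 ⇒ λ=+1.172357
r₁ = λ·B[:,0] = (+0.93818,+0.34371,+0.04093); r₂ = λ·B[:,1] = (-0.32877,+0.84787,+0.41597)
r₃ = r₁×r₂ = (+0.10827,-0.40372,+0.90845); SVD([r₁ r₂ r₃]) → R = UVᵀ:
  R  [+0.93818 -0.32877 +0.10827]
  R  [+0.34371 +0.84787 -0.40372]
  R  [+0.04093 +0.41597 +0.90845]
t = (-0.15211, -0.10421, +1.17236) m
tr R = 2.694505; θ = arccos((tr R − 1)/2) = 0.560005 rad = 32.086°
axis k = ((R−Rᵀ)₃₂, (R−Rᵀ)₁₃, (R−Rᵀ)₂₁) / (2 sinθ) = (+0.771561, +0.063388, +0.632989)
rvec = θ·k = (+0.432078, +0.035498, +0.354477)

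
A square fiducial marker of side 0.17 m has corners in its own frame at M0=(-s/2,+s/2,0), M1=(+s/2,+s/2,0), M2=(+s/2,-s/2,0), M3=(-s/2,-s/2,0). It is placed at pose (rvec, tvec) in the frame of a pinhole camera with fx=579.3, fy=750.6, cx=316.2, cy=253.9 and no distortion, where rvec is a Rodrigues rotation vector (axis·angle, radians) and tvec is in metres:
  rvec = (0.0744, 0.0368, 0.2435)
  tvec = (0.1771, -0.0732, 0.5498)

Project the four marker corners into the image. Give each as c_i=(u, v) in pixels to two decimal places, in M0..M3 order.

c0=(393.24, 238.42) c1=(566.26, 294.06) c2=(616.00, 66.72) c3=(438.35, 11.66)

Intrinsics K: fx=579.3, fy=750.6, cx=316.2, cy=253.9
Marker side s = 0.17 m; corners in marker frame (Z=0):
  M0 = (-0.0850, +0.0850, 0)
  M1 = (+0.0850, +0.0850, 0)
  M2 = (+0.0850, -0.0850, 0)
  M3 = (-0.0850, -0.0850, 0)
rvec = (0.0744, 0.0368, 0.2435), |rvec| = θ = 0.25726 rad = 14.740°
Rodrigues: sinθ=0.25443, 1−cosθ=0.03291; R = I + sinθ·[k]× + (1−cosθ)·[k]×²:
    [+0.96984 -0.23946 +0.04540]
    [+0.24218 +0.96776 -0.06913]
    [-0.02739 +0.07804 +0.99657]
t = (0.1771, -0.0732, 0.5498) m
M0: Pc = R·M0+t = (+0.07431, -0.01153, +0.55876); u = 579.3·(+0.07431)/0.55876 + 316.2 = 393.2405, v = 750.6·(-0.01153)/0.55876 + 253.9 = 238.4172
M1: Pc = R·M1+t = (+0.23918, +0.02965, +0.55411); u = 579.3·(+0.23918)/0.55411 + 316.2 = 566.2579, v = 750.6·(+0.02965)/0.55411 + 253.9 = 294.0585
M2: Pc = R·M2+t = (+0.27989, -0.13487, +0.54084); u = 579.3·(+0.27989)/0.54084 + 316.2 = 615.9951, v = 750.6·(-0.13487)/0.54084 + 253.9 = 66.7155
M3: Pc = R·M3+t = (+0.11502, -0.17605, +0.54549); u = 579.3·(+0.11502)/0.54549 + 316.2 = 438.3454, v = 750.6·(-0.17605)/0.54549 + 253.9 = 11.6614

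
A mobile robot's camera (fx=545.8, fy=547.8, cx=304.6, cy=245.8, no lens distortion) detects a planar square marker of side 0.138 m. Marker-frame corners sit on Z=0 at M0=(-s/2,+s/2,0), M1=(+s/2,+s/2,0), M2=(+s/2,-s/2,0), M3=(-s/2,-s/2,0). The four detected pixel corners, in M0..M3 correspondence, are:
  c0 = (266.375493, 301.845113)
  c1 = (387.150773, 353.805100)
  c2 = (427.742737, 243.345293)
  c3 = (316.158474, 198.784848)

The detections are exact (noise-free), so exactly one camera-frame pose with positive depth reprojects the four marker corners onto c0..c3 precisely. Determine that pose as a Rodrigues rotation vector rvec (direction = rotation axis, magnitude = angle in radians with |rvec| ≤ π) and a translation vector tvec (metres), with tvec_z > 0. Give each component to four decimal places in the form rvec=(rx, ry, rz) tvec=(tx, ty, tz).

rvec=(-0.4270, 0.0422, 0.4092) tvec=(0.0496, 0.0285, 0.6027)

Intrinsics K: fx=545.8, fy=547.8, cx=304.6, cy=245.8
Marker side s = 0.138 m; corners in marker frame (Z=0):
  M0 = (-0.0690, +0.0690, 0)
  M1 = (+0.0690, +0.0690, 0)
  M2 = (+0.0690, -0.0690, 0)
  M3 = (-0.0690, -0.0690, 0)
Detected image corners:
  c0 = (266.375493, 301.845113) px
  c1 = (387.150773, 353.805100) px
  c2 = (427.742737, 243.345293) px
  c3 = (316.158474, 198.784848) px
Planar DLT: solve 8×8 A·h = b for H (H[2,2]=1):
  H  [+768.14914 -556.28786 +349.54722]
  H  [+291.75959 +593.84191 +271.69320]
  H  [-0.20675 -0.65368 +1.00000]
B = K⁻¹H; ‖b₁‖=1.659115, ‖b₂‖=1.659115; λ = 2/(‖b₁‖+‖b₂‖) = 0.602731, sign → tz>0 ⇒ λ=+0.602731
r₁ = λ·B[:,0] = (+0.91782,+0.37693,-0.12462); r₂ = λ·B[:,1] = (-0.39443,+0.83018,-0.39399)
r₃ = r₁×r₂ = (-0.04505,+0.41077,+0.91063); SVD([r₁ r₂ r₃]) → R = UVᵀ:
  R  [+0.91782 -0.39443 -0.04505]
  R  [+0.37693 +0.83018 +0.41077]
  R  [-0.12462 -0.39399 +0.91063]
t = (+0.04964, +0.02849, +0.60273) m
tr R = 2.658622; θ = arccos((tr R − 1)/2) = 0.592923 rad = 33.972°
axis k = ((R−Rᵀ)₃₂, (R−Rᵀ)₁₃, (R−Rᵀ)₂₁) / (2 sinθ) = (-0.720095, +0.071193, +0.690214)
rvec = θ·k = (-0.426961, +0.042212, +0.409244)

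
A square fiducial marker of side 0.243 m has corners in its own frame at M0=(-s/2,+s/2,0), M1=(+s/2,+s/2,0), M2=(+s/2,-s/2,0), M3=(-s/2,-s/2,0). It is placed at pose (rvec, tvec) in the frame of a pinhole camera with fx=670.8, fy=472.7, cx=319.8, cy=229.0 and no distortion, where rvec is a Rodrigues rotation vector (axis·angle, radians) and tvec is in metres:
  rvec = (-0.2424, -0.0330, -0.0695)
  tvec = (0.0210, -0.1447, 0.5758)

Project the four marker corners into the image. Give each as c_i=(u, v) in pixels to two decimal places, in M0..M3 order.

c0=(206.76, 212.27) c1=(503.34, 199.09) c2=(466.44, 19.52) c3=(197.92, 28.44)

Intrinsics K: fx=670.8, fy=472.7, cx=319.8, cy=229.0
Marker side s = 0.243 m; corners in marker frame (Z=0):
  M0 = (-0.1215, +0.1215, 0)
  M1 = (+0.1215, +0.1215, 0)
  M2 = (+0.1215, -0.1215, 0)
  M3 = (-0.1215, -0.1215, 0)
rvec = (-0.2424, -0.0330, -0.0695), |rvec| = θ = 0.25432 rad = 14.571°
Rodrigues: sinθ=0.25158, 1−cosθ=0.03216; R = I + sinθ·[k]× + (1−cosθ)·[k]×²:
    [+0.99706 +0.07273 -0.02427]
    [-0.06478 +0.96838 +0.24094]
    [+0.04102 -0.23865 +0.97024]
t = (0.0210, -0.1447, 0.5758) m
M0: Pc = R·M0+t = (-0.09131, -0.01917, +0.54182); u = 670.8·(-0.09131)/0.54182 + 319.8 = 206.7591, v = 472.7·(-0.01917)/0.54182 + 229.0 = 212.2737
M1: Pc = R·M1+t = (+0.15098, -0.03491, +0.55179); u = 670.8·(+0.15098)/0.55179 + 319.8 = 503.3431, v = 472.7·(-0.03491)/0.55179 + 229.0 = 199.0916
M2: Pc = R·M2+t = (+0.13331, -0.27023, +0.60978); u = 670.8·(+0.13331)/0.60978 + 319.8 = 466.4450, v = 472.7·(-0.27023)/0.60978 + 229.0 = 19.5202
M3: Pc = R·M3+t = (-0.10898, -0.25449, +0.59981); u = 670.8·(-0.10898)/0.59981 + 319.8 = 197.9231, v = 472.7·(-0.25449)/0.59981 + 229.0 = 28.4434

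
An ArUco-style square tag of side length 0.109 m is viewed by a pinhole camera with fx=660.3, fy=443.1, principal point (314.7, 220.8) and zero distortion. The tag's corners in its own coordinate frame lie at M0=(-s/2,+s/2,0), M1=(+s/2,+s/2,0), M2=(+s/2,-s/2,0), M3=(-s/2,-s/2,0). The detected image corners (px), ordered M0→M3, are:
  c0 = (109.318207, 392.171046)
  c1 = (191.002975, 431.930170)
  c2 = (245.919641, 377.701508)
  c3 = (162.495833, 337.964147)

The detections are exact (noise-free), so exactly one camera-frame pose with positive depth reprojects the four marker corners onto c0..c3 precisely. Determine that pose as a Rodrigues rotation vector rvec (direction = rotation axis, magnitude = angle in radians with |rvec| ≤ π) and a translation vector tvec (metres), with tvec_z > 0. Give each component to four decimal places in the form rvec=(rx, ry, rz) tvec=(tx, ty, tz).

rvec=(0.0683, 0.0947, 0.5891) tvec=(-0.1480, 0.2627, 0.7087)

Intrinsics K: fx=660.3, fy=443.1, cx=314.7, cy=220.8
Marker side s = 0.109 m; corners in marker frame (Z=0):
  M0 = (-0.0545, +0.0545, 0)
  M1 = (+0.0545, +0.0545, 0)
  M2 = (+0.0545, -0.0545, 0)
  M3 = (-0.0545, -0.0545, 0)
Detected image corners:
  c0 = (109.318207, 392.171046) px
  c1 = (191.002975, 431.930170) px
  c2 = (245.919641, 377.701508) px
  c3 = (162.495833, 337.964147) px
Planar DLT: solve 8×8 A·h = b for H (H[2,2]=1):
  H  [+739.91921 -472.95378 +176.77328]
  H  [+326.85345 +547.05068 +385.02585]
  H  [-0.09822 +0.12896 +1.00000]
B = K⁻¹H; ‖b₁‖=1.411095, ‖b₂‖=1.411095; λ = 2/(‖b₁‖+‖b₂‖) = 0.708669, sign → tz>0 ⇒ λ=+0.708669
r₁ = λ·B[:,0] = (+0.82730,+0.55744,-0.06961); r₂ = λ·B[:,1] = (-0.55115,+0.82938,+0.09139)
r₃ = r₁×r₂ = (+0.10867,-0.03724,+0.99338); SVD([r₁ r₂ r₃]) → R = UVᵀ:
  R  [+0.82730 -0.55115 +0.10867]
  R  [+0.55744 +0.82938 -0.03724]
  R  [-0.06961 +0.09139 +0.99338]
t = (-0.14803, +0.26265, +0.70867) m
tr R = 2.650059; θ = arccos((tr R − 1)/2) = 0.600542 rad = 34.409°
axis k = ((R−Rᵀ)₃₂, (R−Rᵀ)₁₃, (R−Rᵀ)₂₁) / (2 sinθ) = (+0.113811, +0.157746, +0.980899)
rvec = θ·k = (+0.068348, +0.094733, +0.589071)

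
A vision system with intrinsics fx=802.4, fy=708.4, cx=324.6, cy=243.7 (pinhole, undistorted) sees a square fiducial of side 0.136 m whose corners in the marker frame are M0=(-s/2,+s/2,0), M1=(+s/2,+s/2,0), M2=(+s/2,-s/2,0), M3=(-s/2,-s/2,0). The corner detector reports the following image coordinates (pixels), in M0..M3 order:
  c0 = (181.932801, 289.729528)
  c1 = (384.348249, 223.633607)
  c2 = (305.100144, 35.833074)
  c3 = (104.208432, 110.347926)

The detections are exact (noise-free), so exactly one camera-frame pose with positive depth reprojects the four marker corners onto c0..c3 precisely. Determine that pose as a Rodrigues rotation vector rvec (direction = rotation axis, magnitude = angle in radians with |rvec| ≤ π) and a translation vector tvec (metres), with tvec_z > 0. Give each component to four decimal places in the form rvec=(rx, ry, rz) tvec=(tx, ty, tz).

Intrinsics K: fx=802.4, fy=708.4, cx=324.6, cy=243.7
Marker side s = 0.136 m; corners in marker frame (Z=0):
  M0 = (-0.0680, +0.0680, 0)
  M1 = (+0.0680, +0.0680, 0)
  M2 = (+0.0680, -0.0680, 0)
  M3 = (-0.0680, -0.0680, 0)
Detected image corners:
  c0 = (181.932801, 289.729528) px
  c1 = (384.348249, 223.633607) px
  c2 = (305.100144, 35.833074) px
  c3 = (104.208432, 110.347926) px
Planar DLT: solve 8×8 A·h = b for H (H[2,2]=1):
  H  [+1406.68505 +593.04887 +241.93427]
  H  [-568.25109 +1360.13708 +166.04285]
  H  [-0.31196 +0.06586 +1.00000]
B = K⁻¹H; ‖b₁‖=2.027778, ‖b₂‖=2.027778; λ = 2/(‖b₁‖+‖b₂‖) = 0.493151, sign → tz>0 ⇒ λ=+0.493151
r₁ = λ·B[:,0] = (+0.92678,-0.34266,-0.15384); r₂ = λ·B[:,1] = (+0.35135,+0.93568,+0.03248)
r₃ = r₁×r₂ = (+0.13282,-0.08415,+0.98756); SVD([r₁ r₂ r₃]) → R = UVᵀ:
  R  [+0.92678 +0.35135 +0.13282]
  R  [-0.34266 +0.93568 -0.08415]
  R  [-0.15384 +0.03248 +0.98756]
t = (-0.05081, -0.05406, +0.49315) m
tr R = 2.850020; θ = arccos((tr R − 1)/2) = 0.389734 rad = 22.330°
axis k = ((R−Rᵀ)₃₂, (R−Rᵀ)₁₃, (R−Rᵀ)₂₁) / (2 sinθ) = (+0.153486, +0.377248, -0.913305)
rvec = θ·k = (+0.059819, +0.147027, -0.355946)

rvec=(0.0598, 0.1470, -0.3559) tvec=(-0.0508, -0.0541, 0.4932)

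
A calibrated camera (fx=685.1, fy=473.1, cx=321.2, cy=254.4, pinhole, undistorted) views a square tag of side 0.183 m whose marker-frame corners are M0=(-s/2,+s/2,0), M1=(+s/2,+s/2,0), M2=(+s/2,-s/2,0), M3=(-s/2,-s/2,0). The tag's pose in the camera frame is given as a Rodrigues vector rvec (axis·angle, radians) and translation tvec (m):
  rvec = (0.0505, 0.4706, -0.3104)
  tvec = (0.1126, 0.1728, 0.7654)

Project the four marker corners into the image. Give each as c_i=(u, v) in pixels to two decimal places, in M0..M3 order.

Intrinsics K: fx=685.1, fy=473.1, cx=321.2, cy=254.4
Marker side s = 0.183 m; corners in marker frame (Z=0):
  M0 = (-0.0915, +0.0915, 0)
  M1 = (+0.0915, +0.0915, 0)
  M2 = (+0.0915, -0.0915, 0)
  M3 = (-0.0915, -0.0915, 0)
rvec = (0.0505, 0.4706, -0.3104), |rvec| = θ = 0.56601 rad = 32.430°
Rodrigues: sinθ=0.53627, 1−cosθ=0.15595; R = I + sinθ·[k]× + (1−cosθ)·[k]×²:
    [+0.84529 +0.30566 +0.43824]
    [-0.28252 +0.95186 -0.11895]
    [-0.45350 -0.02326 +0.89095]
t = (0.1126, 0.1728, 0.7654) m
M0: Pc = R·M0+t = (+0.06322, +0.28575, +0.80477); u = 685.1·(+0.06322)/0.80477 + 321.2 = 375.0224, v = 473.1·(+0.28575)/0.80477 + 254.4 = 422.3818
M1: Pc = R·M1+t = (+0.21791, +0.23404, +0.72178); u = 685.1·(+0.21791)/0.72178 + 321.2 = 528.0390, v = 473.1·(+0.23404)/0.72178 + 254.4 = 407.8081
M2: Pc = R·M2+t = (+0.16198, +0.05985, +0.72603); u = 685.1·(+0.16198)/0.72603 + 321.2 = 474.0443, v = 473.1·(+0.05985)/0.72603 + 254.4 = 293.4025
M3: Pc = R·M3+t = (+0.00729, +0.11156, +0.80902); u = 685.1·(+0.00729)/0.80902 + 321.2 = 327.3717, v = 473.1·(+0.11156)/0.80902 + 254.4 = 319.6355

c0=(375.02, 422.38) c1=(528.04, 407.81) c2=(474.04, 293.40) c3=(327.37, 319.64)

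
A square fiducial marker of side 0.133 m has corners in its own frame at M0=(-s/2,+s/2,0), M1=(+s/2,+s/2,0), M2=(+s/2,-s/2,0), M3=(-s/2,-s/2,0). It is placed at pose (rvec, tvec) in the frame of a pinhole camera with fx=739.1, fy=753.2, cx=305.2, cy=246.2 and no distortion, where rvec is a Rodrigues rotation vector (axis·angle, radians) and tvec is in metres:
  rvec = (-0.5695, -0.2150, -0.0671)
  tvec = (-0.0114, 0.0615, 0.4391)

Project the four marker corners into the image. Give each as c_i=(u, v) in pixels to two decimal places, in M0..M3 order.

Intrinsics K: fx=739.1, fy=753.2, cx=305.2, cy=246.2
Marker side s = 0.133 m; corners in marker frame (Z=0):
  M0 = (-0.0665, +0.0665, 0)
  M1 = (+0.0665, +0.0665, 0)
  M2 = (+0.0665, -0.0665, 0)
  M3 = (-0.0665, -0.0665, 0)
rvec = (-0.5695, -0.2150, -0.0671), |rvec| = θ = 0.61242 rad = 35.089°
Rodrigues: sinθ=0.57485, 1−cosθ=0.18174; R = I + sinθ·[k]× + (1−cosθ)·[k]×²:
    [+0.97542 +0.12232 -0.18329]
    [-0.00365 +0.84066 +0.54155]
    [+0.22033 -0.52757 +0.82044]
t = (-0.0114, 0.0615, 0.4391) m
M0: Pc = R·M0+t = (-0.06813, +0.11765, +0.38936); u = 739.1·(-0.06813)/0.38936 + 305.2 = 175.8716, v = 753.2·(+0.11765)/0.38936 + 246.2 = 473.7796
M1: Pc = R·M1+t = (+0.06160, +0.11716, +0.41867); u = 739.1·(+0.06160)/0.41867 + 305.2 = 413.9450, v = 753.2·(+0.11716)/0.41867 + 246.2 = 456.9770
M2: Pc = R·M2+t = (+0.04533, +0.00535, +0.48884); u = 739.1·(+0.04533)/0.48884 + 305.2 = 373.7394, v = 753.2·(+0.00535)/0.48884 + 246.2 = 254.4485
M3: Pc = R·M3+t = (-0.08440, +0.00584, +0.45953); u = 739.1·(-0.08440)/0.45953 + 305.2 = 169.4541, v = 753.2·(+0.00584)/0.45953 + 246.2 = 255.7706

c0=(175.87, 473.78) c1=(413.94, 456.98) c2=(373.74, 254.45) c3=(169.45, 255.77)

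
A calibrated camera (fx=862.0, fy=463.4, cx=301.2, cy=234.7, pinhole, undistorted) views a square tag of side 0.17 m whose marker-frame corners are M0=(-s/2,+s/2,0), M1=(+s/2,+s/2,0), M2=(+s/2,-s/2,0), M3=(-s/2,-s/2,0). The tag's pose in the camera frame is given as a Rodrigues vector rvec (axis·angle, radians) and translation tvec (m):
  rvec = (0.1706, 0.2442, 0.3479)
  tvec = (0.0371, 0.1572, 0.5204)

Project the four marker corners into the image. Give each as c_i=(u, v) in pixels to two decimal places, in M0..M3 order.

c0=(196.98, 406.24) c1=(446.55, 471.76) c2=(552.30, 338.55) c3=(278.76, 277.60)

Intrinsics K: fx=862.0, fy=463.4, cx=301.2, cy=234.7
Marker side s = 0.17 m; corners in marker frame (Z=0):
  M0 = (-0.0850, +0.0850, 0)
  M1 = (+0.0850, +0.0850, 0)
  M2 = (+0.0850, -0.0850, 0)
  M3 = (-0.0850, -0.0850, 0)
rvec = (0.1706, 0.2442, 0.3479), |rvec| = θ = 0.45801 rad = 26.242°
Rodrigues: sinθ=0.44216, 1−cosθ=0.10307; R = I + sinθ·[k]× + (1−cosθ)·[k]×²:
    [+0.91123 -0.31539 +0.26491]
    [+0.35633 +0.92623 -0.12296]
    [-0.20659 +0.20644 +0.95640]
t = (0.0371, 0.1572, 0.5204) m
M0: Pc = R·M0+t = (-0.06716, +0.20564, +0.55551); u = 862.0·(-0.06716)/0.55551 + 301.2 = 196.9801, v = 463.4·(+0.20564)/0.55551 + 234.7 = 406.2446
M1: Pc = R·M1+t = (+0.08775, +0.26622, +0.52039); u = 862.0·(+0.08775)/0.52039 + 301.2 = 446.5482, v = 463.4·(+0.26622)/0.52039 + 234.7 = 471.7648
M2: Pc = R·M2+t = (+0.14136, +0.10876, +0.48529); u = 862.0·(+0.14136)/0.48529 + 301.2 = 552.2966, v = 463.4·(+0.10876)/0.48529 + 234.7 = 338.5521
M3: Pc = R·M3+t = (-0.01355, +0.04818, +0.52041); u = 862.0·(-0.01355)/0.52041 + 301.2 = 278.7622, v = 463.4·(+0.04818)/0.52041 + 234.7 = 277.6034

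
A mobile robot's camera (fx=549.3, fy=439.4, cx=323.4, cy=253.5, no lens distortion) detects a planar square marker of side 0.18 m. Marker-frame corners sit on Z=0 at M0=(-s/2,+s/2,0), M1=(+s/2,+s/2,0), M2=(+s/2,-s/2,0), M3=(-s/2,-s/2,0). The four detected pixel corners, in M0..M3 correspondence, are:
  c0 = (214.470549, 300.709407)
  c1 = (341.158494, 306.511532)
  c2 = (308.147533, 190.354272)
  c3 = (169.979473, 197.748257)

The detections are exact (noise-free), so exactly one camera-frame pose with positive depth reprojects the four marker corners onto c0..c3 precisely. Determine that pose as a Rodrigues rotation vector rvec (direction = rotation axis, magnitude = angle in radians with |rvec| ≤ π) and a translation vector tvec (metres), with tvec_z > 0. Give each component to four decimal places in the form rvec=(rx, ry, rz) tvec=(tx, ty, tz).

rvec=(0.4899, 0.4302, -0.1080) tvec=(-0.0789, -0.0019, 0.6400)

Intrinsics K: fx=549.3, fy=439.4, cx=323.4, cy=253.5
Marker side s = 0.18 m; corners in marker frame (Z=0):
  M0 = (-0.0900, +0.0900, 0)
  M1 = (+0.0900, +0.0900, 0)
  M2 = (+0.0900, -0.0900, 0)
  M3 = (-0.0900, -0.0900, 0)
Detected image corners:
  c0 = (214.470549, 300.709407) px
  c1 = (341.158494, 306.511532) px
  c2 = (308.147533, 190.354272) px
  c3 = (169.979473, 197.748257) px
Planar DLT: solve 8×8 A·h = b for H (H[2,2]=1):
  H  [+562.10532 +391.88893 +255.65940]
  H  [-167.47537 +774.67511 +252.18734]
  H  [-0.66424 +0.67598 +1.00000]
B = K⁻¹H; ‖b₁‖=1.562594, ‖b₂‖=1.562594; λ = 2/(‖b₁‖+‖b₂‖) = 0.639961, sign → tz>0 ⇒ λ=+0.639961
r₁ = λ·B[:,0] = (+0.90515,+0.00132,-0.42509); r₂ = λ·B[:,1] = (+0.20188,+0.87869,+0.43260)
r₃ = r₁×r₂ = (+0.37410,-0.47738,+0.79508); SVD([r₁ r₂ r₃]) → R = UVᵀ:
  R  [+0.90515 +0.20188 +0.37410]
  R  [+0.00132 +0.87869 -0.47738]
  R  [-0.42509 +0.43260 +0.79508]
t = (-0.07892, -0.00191, +0.63996) m
tr R = 2.578928; θ = arccos((tr R − 1)/2) = 0.660861 rad = 37.865°
axis k = ((R−Rᵀ)₃₂, (R−Rᵀ)₁₃, (R−Rᵀ)₂₁) / (2 sinθ) = (+0.741274, +0.651017, -0.163370)
rvec = θ·k = (+0.489879, +0.430232, -0.107965)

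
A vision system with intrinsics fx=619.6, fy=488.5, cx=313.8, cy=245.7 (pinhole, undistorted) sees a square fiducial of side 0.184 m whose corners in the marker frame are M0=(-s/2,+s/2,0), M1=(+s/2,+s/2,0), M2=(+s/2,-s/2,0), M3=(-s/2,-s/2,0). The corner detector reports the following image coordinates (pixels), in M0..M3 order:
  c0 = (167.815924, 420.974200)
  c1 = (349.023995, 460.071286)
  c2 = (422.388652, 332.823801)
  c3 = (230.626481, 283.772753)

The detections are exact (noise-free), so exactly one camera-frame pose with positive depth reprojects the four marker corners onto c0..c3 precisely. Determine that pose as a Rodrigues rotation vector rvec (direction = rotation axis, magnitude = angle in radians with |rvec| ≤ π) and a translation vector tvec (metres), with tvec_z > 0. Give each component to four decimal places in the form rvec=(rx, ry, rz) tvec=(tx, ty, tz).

Intrinsics K: fx=619.6, fy=488.5, cx=313.8, cy=245.7
Marker side s = 0.184 m; corners in marker frame (Z=0):
  M0 = (-0.0920, +0.0920, 0)
  M1 = (+0.0920, +0.0920, 0)
  M2 = (+0.0920, -0.0920, 0)
  M3 = (-0.0920, -0.0920, 0)
Detected image corners:
  c0 = (167.815924, 420.974200) px
  c1 = (349.023995, 460.071286) px
  c2 = (422.388652, 332.823801) px
  c3 = (230.626481, 283.772753) px
Planar DLT: solve 8×8 A·h = b for H (H[2,2]=1):
  H  [+1092.37422 -251.61833 +293.53266]
  H  [+340.86182 +870.45882 +377.44251]
  H  [+0.27334 +0.40738 +1.00000]
B = K⁻¹H; ‖b₁‖=1.740101, ‖b₂‖=1.740101; λ = 2/(‖b₁‖+‖b₂‖) = 0.574679, sign → tz>0 ⇒ λ=+0.574679
r₁ = λ·B[:,0] = (+0.93362,+0.32199,+0.15708); r₂ = λ·B[:,1] = (-0.35194,+0.90627,+0.23411)
r₃ = r₁×r₂ = (-0.06698,-0.27386,+0.95943); SVD([r₁ r₂ r₃]) → R = UVᵀ:
  R  [+0.93362 -0.35194 -0.06698]
  R  [+0.32199 +0.90627 -0.27386]
  R  [+0.15708 +0.23411 +0.95943]
t = (-0.01880, +0.15498, +0.57468) m
tr R = 2.799327; θ = arccos((tr R − 1)/2) = 0.451799 rad = 25.886°
axis k = ((R−Rᵀ)₃₂, (R−Rᵀ)₁₃, (R−Rᵀ)₂₁) / (2 sinθ) = (+0.581757, -0.256611, +0.771822)
rvec = θ·k = (+0.262837, -0.115936, +0.348708)

rvec=(0.2628, -0.1159, 0.3487) tvec=(-0.0188, 0.1550, 0.5747)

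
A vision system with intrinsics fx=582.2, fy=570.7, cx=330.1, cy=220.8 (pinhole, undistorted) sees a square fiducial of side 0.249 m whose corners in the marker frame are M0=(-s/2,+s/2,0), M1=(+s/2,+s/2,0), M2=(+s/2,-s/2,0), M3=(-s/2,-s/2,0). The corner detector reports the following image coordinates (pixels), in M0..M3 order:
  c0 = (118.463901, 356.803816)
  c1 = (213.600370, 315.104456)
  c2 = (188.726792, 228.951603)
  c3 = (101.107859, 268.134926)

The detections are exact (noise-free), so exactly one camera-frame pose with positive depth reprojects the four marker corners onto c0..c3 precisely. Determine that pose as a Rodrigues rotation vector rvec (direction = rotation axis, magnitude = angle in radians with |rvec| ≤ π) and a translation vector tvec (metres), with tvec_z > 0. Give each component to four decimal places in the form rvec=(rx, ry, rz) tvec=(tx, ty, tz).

rvec=(-0.4605, 0.1475, -0.4041) tvec=(-0.4286, 0.1741, 1.4240)

Intrinsics K: fx=582.2, fy=570.7, cx=330.1, cy=220.8
Marker side s = 0.249 m; corners in marker frame (Z=0):
  M0 = (-0.1245, +0.1245, 0)
  M1 = (+0.1245, +0.1245, 0)
  M2 = (+0.1245, -0.1245, 0)
  M3 = (-0.1245, -0.1245, 0)
Detected image corners:
  c0 = (118.463901, 356.803816) px
  c1 = (213.600370, 315.104456) px
  c2 = (188.726792, 228.951603) px
  c3 = (101.107859, 268.134926) px
Planar DLT: solve 8×8 A·h = b for H (H[2,2]=1):
  H  [+361.13859 +34.57619 +154.85920]
  H  [-172.05018 +256.78410 +290.57798]
  H  [-0.03366 -0.32262 +1.00000]
B = K⁻¹H; ‖b₁‖=0.702247, ‖b₂‖=0.702247; λ = 2/(‖b₁‖+‖b₂‖) = 1.424001, sign → tz>0 ⇒ λ=+1.424001
r₁ = λ·B[:,0] = (+0.91049,-0.41075,-0.04794); r₂ = λ·B[:,1] = (+0.34505,+0.81847,-0.45941)
r₃ = r₁×r₂ = (+0.22794,+0.40174,+0.88693); SVD([r₁ r₂ r₃]) → R = UVᵀ:
  R  [+0.91049 +0.34505 +0.22794]
  R  [-0.41075 +0.81847 +0.40174]
  R  [-0.04794 -0.45941 +0.88693]
t = (-0.42862, +0.17411, +1.42400) m
tr R = 2.615883; θ = arccos((tr R − 1)/2) = 0.630146 rad = 36.105°
axis k = ((R−Rᵀ)₃₂, (R−Rᵀ)₁₃, (R−Rᵀ)₂₁) / (2 sinθ) = (-0.730704, +0.234083, -0.641309)
rvec = θ·k = (-0.460450, +0.147507, -0.404118)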